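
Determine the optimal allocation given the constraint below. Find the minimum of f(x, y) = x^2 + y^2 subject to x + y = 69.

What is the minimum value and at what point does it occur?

Substitute y = 69 - x into f(x,y) = x^2 + y^2:
g(x) = x^2 + (69 - x)^2 = 2x^2 - 138x + 4761
g'(x) = 4x - 138 = 0  =>  x = 69/2
y = 69 - 69/2 = 69/2
Minimum value = (69/2)^2 + (69/2)^2 = 4761/2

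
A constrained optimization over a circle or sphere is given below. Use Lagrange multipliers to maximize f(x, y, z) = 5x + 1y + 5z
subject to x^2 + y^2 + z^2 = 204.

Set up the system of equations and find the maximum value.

Lagrange conditions: 5 = 2*lambda*x, 1 = 2*lambda*y, 5 = 2*lambda*z
So x:5 = y:1 = z:5, i.e. x = 5t, y = 1t, z = 5t
Constraint: t^2*(5^2 + 1^2 + 5^2) = 204
  t^2 * 51 = 204  =>  t = sqrt(4)
Maximum = 5*5t + 1*1t + 5*5t = 51*sqrt(4) = 102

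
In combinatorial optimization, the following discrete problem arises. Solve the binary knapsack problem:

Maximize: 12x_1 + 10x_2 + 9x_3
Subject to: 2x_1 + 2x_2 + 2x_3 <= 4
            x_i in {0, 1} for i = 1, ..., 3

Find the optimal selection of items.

Items: item 1 (v=12, w=2), item 2 (v=10, w=2), item 3 (v=9, w=2)
Capacity: 4
Checking all 8 subsets (w = total weight, v = total value):
  {}: w = 0, v = 0
  {1}: w = 2, v = 12
  {2}: w = 2, v = 10
  {3}: w = 2, v = 9
  {1, 2}: w = 4, v = 22
  {1, 3}: w = 4, v = 21
  {2, 3}: w = 4, v = 19
  {1, 2, 3}: w = 6 > 4, infeasible
Best feasible subset: items [1, 2]
Total weight: 4 <= 4, total value: 22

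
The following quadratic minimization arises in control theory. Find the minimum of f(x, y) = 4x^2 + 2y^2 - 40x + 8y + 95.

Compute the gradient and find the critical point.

f(x,y) = 4x^2 + 2y^2 - 40x + 8y + 95
df/dx = 8x + (-40) = 0  =>  x = 5
df/dy = 4y + (8) = 0  =>  y = -2
f(5, -2) = 4*(5)^2 + 2*(-2)^2 + -40*(5) + 8*(-2) + 95 = -13
Hessian is diagonal with entries 8, 4 > 0, so this is a minimum.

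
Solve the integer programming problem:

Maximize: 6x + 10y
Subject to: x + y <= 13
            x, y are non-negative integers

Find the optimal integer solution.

Objective: 6x + 10y, constraint: x + y <= 13
Coefficient of y is 10 > coefficient of x is 6, so allocate the entire budget to y.
Optimal: x = 0, y = 13, value = 130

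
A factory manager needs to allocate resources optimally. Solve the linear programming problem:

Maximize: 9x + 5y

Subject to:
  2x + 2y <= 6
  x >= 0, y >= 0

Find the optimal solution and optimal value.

The feasible region has vertices at [(0, 0), (3, 0), (0, 3)].
Checking objective 9x + 5y at each vertex:
  (0, 0): 9*0 + 5*0 = 0
  (3, 0): 9*3 + 5*0 = 27
  (0, 3): 9*0 + 5*3 = 15
Maximum is 27 at (3, 0).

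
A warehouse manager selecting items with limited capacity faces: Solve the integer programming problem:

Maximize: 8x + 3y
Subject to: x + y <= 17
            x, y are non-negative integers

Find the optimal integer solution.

Objective: 8x + 3y, constraint: x + y <= 17
Coefficient of x is 8 >= coefficient of y is 3, so allocate the entire budget to x.
Optimal: x = 17, y = 0, value = 136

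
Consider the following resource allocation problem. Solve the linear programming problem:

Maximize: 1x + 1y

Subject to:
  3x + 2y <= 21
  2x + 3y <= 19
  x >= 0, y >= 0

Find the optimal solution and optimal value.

Feasible vertices: (0, 0), (0, 19/3), (5, 3), (7, 0)
Objective 1x + 1y at each:
  (0, 0): 0
  (0, 19/3): 19/3
  (5, 3): 8
  (7, 0): 7
Maximum is 8 at (5, 3).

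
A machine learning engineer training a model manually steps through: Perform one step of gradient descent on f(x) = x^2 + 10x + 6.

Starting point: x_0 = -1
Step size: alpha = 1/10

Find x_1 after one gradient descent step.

f(x) = x^2 + 10x + 6
f'(x) = 2x + 10
f'(-1) = 2*-1 + (10) = 8
x_1 = x_0 - alpha * f'(x_0) = -1 - 1/10 * 8 = -9/5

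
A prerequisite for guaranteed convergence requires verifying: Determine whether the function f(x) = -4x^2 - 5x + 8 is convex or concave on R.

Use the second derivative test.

f(x) = -4x^2 - 5x + 8
f'(x) = -8x - 5
f''(x) = -8
Since f''(x) = -8 < 0 for all x, f is concave on R.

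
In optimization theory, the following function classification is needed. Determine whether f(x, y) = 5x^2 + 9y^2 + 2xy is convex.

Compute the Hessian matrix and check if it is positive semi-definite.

f(x,y) = 5x^2 + 9y^2 + 2xy
Hessian H = [[10, 2], [2, 18]]
trace(H) = 28, det(H) = 176
Eigenvalues: (28 +/- sqrt(80)) / 2 = 18.47, 9.528
Since both eigenvalues > 0, f is convex.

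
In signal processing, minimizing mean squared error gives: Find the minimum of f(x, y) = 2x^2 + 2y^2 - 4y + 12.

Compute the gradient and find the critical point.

f(x,y) = 2x^2 + 2y^2 - 4y + 12
df/dx = 4x + (0) = 0  =>  x = 0
df/dy = 4y + (-4) = 0  =>  y = 1
f(0, 1) = 2*(0)^2 + 2*(1)^2 + -4*(1) + 12 = 10
Hessian is diagonal with entries 4, 4 > 0, so this is a minimum.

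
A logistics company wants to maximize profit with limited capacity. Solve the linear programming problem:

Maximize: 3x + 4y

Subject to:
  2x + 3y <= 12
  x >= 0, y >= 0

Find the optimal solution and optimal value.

The feasible region has vertices at [(0, 0), (6, 0), (0, 4)].
Checking objective 3x + 4y at each vertex:
  (0, 0): 3*0 + 4*0 = 0
  (6, 0): 3*6 + 4*0 = 18
  (0, 4): 3*0 + 4*4 = 16
Maximum is 18 at (6, 0).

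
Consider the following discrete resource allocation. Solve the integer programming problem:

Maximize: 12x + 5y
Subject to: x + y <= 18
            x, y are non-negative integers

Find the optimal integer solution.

Objective: 12x + 5y, constraint: x + y <= 18
Coefficient of x is 12 >= coefficient of y is 5, so allocate the entire budget to x.
Optimal: x = 18, y = 0, value = 216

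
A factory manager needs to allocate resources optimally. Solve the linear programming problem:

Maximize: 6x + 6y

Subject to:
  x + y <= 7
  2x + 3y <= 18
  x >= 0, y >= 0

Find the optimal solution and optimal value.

Feasible vertices: (0, 0), (0, 6), (3, 4), (7, 0)
Objective 6x + 6y at each:
  (0, 0): 0
  (0, 6): 36
  (3, 4): 42
  (7, 0): 42
Maximum is 42 at (3, 4).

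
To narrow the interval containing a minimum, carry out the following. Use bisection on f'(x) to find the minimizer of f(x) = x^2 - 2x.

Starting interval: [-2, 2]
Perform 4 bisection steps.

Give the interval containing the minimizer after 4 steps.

Finding critical point of f(x) = x^2 - 2x using bisection on f'(x) = 2x + -2.
f'(x) = 0 when x = 1.
Starting interval: [-2, 2]
Step 1: mid = 0, f'(mid) = -2, new interval = [0, 2]
Step 2: mid = 1, f'(mid) = 0, new interval = [1, 1]
Step 3: mid = 1, f'(mid) = 0, new interval = [1, 1]
Step 4: mid = 1, f'(mid) = 0, new interval = [1, 1]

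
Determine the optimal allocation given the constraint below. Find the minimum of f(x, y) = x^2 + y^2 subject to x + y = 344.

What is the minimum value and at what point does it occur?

Substitute y = 344 - x into f(x,y) = x^2 + y^2:
g(x) = x^2 + (344 - x)^2 = 2x^2 - 688x + 118336
g'(x) = 4x - 688 = 0  =>  x = 172
y = 344 - 172 = 172
Minimum value = 172^2 + 172^2 = 59168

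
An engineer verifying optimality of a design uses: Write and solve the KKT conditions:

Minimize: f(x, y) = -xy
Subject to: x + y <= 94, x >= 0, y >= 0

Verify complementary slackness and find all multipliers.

Problem: min -xy s.t. x + y <= 94 (multiplier lambda), x >= 0 (mu_x), y >= 0 (mu_y)
KKT stationarity: -y + lambda - mu_x = 0, -x + lambda - mu_y = 0, with lambda, mu_x, mu_y >= 0
Complementary slackness: lambda*(x + y - 94) = 0, mu_x*x = 0, mu_y*y = 0
If lambda = 0: y = -mu_x <= 0 and x = -mu_y <= 0 force x = y = 0 with f = 0; but x = y = 47 is feasible with f = -2209 < 0, so this is not the minimum. Hence lambda > 0 and x + y = 94.
Try x > 0, y > 0 (so mu_x = mu_y = 0): y = lambda, x = lambda => x = y = lambda
x + y = 94 => 2*lambda = 94 => lambda = 47
x* = y* = 47 > 0, consistent with mu_x = mu_y = 0.
(Any feasible point with x = 0 or y = 0 has f = 0 > -2209, so the minimum is not on those boundaries.)
min(-xy) = -2209 (i.e. max xy = 2209)
Multipliers: lambda = 47, mu_x = 0, mu_y = 0
Complementary slackness: lambda*(x + y - 94) = 47*(47 + 47 - 94) = 0, mu_x*x = 0*47 = 0, mu_y*y = 0*47 = 0. Satisfied.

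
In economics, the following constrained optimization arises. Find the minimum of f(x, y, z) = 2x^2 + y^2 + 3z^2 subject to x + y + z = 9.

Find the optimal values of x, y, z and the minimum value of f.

Using Lagrange multipliers on f = 2x^2 + y^2 + 3z^2 with constraint x + y + z = 9:
Conditions: 2*2*x = lambda, 2*1*y = lambda, 2*3*z = lambda
So x = lambda/4, y = lambda/2, z = lambda/6
Substituting into constraint: lambda * (11/12) = 9
lambda = 108/11
x = 27/11, y = 54/11, z = 18/11
Minimum value = 486/11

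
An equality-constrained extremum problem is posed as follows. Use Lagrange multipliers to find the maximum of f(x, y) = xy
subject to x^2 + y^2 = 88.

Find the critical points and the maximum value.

Lagrange conditions: y = 2*lambda*x and x = 2*lambda*y
If x = 0 then y = 0, violating the constraint, so x, y != 0.
Dividing: y/x = x/y => x^2 = y^2 => y = x or y = -x
Constraint: 2x^2 = 88 => x^2 = 44 => x = +/-sqrt(44)
Critical points: (sqrt(44), sqrt(44)), (-sqrt(44), -sqrt(44)), (sqrt(44), -sqrt(44)), (-sqrt(44), sqrt(44))
  y = x:  xy = x^2 = 44  at (sqrt(44), sqrt(44)) and (-sqrt(44), -sqrt(44))
  y = -x: xy = -x^2 = -44 at (sqrt(44), -sqrt(44)) and (-sqrt(44), sqrt(44))
Maximum xy = 44 at (sqrt(44), sqrt(44)) and (-sqrt(44), -sqrt(44))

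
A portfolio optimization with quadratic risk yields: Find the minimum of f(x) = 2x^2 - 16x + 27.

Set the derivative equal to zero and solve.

f(x) = 2x^2 - 16x + 27
f'(x) = 4x + (-16) = 0
x = 16/4 = 4
f(4) = -5
Since f''(x) = 4 > 0, this is a minimum.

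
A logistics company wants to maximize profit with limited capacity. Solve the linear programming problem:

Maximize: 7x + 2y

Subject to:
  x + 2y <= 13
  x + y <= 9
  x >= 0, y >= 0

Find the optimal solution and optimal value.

Feasible vertices: (0, 0), (0, 13/2), (5, 4), (9, 0)
Objective 7x + 2y at each:
  (0, 0): 0
  (0, 13/2): 13
  (5, 4): 43
  (9, 0): 63
Maximum is 63 at (9, 0).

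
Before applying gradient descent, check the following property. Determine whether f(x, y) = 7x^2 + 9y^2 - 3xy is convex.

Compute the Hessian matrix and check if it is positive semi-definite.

f(x,y) = 7x^2 + 9y^2 - 3xy
Hessian H = [[14, -3], [-3, 18]]
trace(H) = 32, det(H) = 243
Eigenvalues: (32 +/- sqrt(52)) / 2 = 19.61, 12.39
Since both eigenvalues > 0, f is convex.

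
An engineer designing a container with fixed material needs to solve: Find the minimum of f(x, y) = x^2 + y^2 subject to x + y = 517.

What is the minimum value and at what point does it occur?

Substitute y = 517 - x into f(x,y) = x^2 + y^2:
g(x) = x^2 + (517 - x)^2 = 2x^2 - 1034x + 267289
g'(x) = 4x - 1034 = 0  =>  x = 517/2
y = 517 - 517/2 = 517/2
Minimum value = (517/2)^2 + (517/2)^2 = 267289/2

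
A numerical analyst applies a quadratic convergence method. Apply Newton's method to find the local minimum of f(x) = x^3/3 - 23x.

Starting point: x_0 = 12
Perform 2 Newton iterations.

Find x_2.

f(x) = x^3/3 - 23x
f'(x) = x^2 - 23, f''(x) = 2x
Newton update: x_{n+1} = x_n - (x_n^2 - 23)/(2*x_n)
Step 1: x_0 = 12, f'=121, f''=24, x_1 = 167/24
Step 2: x_1 = 167/24, f'=14641/576, f''=167/12, x_2 = 41137/8016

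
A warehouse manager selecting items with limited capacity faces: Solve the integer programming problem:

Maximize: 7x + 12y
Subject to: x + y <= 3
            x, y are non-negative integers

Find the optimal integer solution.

Objective: 7x + 12y, constraint: x + y <= 3
Coefficient of y is 12 > coefficient of x is 7, so allocate the entire budget to y.
Optimal: x = 0, y = 3, value = 36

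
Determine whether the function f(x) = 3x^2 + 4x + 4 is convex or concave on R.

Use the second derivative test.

f(x) = 3x^2 + 4x + 4
f'(x) = 6x + 4
f''(x) = 6
Since f''(x) = 6 > 0 for all x, f is convex on R.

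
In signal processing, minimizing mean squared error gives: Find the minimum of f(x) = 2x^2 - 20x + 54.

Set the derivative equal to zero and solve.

f(x) = 2x^2 - 20x + 54
f'(x) = 4x + (-20) = 0
x = 20/4 = 5
f(5) = 4
Since f''(x) = 4 > 0, this is a minimum.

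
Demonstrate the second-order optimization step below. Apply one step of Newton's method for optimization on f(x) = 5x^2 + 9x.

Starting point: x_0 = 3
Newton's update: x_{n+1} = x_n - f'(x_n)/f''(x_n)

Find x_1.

f(x) = 5x^2 + 9x
f'(x) = 10x + (9), f''(x) = 10
Newton step: x_1 = x_0 - f'(x_0)/f''(x_0)
f'(3) = 39
x_1 = 3 - 39/10 = -9/10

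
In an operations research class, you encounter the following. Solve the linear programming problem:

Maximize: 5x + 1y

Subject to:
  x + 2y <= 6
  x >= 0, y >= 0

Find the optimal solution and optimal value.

The feasible region has vertices at [(0, 0), (6, 0), (0, 3)].
Checking objective 5x + 1y at each vertex:
  (0, 0): 5*0 + 1*0 = 0
  (6, 0): 5*6 + 1*0 = 30
  (0, 3): 5*0 + 1*3 = 3
Maximum is 30 at (6, 0).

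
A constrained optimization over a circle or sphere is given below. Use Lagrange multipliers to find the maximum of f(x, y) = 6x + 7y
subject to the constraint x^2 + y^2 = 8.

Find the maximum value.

Set up Lagrange conditions: grad f = lambda * grad g
  6 = 2*lambda*x
  7 = 2*lambda*y
From these: x/y = 6/7, so x = 6t, y = 7t for some t.
Substitute into constraint: (6t)^2 + (7t)^2 = 8
  t^2 * 85 = 8
  t = sqrt(8/85)
Maximum = 6*x + 7*y = (6^2 + 7^2)*t = 85 * sqrt(8/85) = sqrt(680)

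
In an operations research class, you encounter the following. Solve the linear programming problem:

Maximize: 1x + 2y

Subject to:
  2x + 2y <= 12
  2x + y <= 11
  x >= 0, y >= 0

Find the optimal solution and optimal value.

Feasible vertices: (0, 0), (0, 6), (5, 1), (11/2, 0)
Objective 1x + 2y at each:
  (0, 0): 0
  (0, 6): 12
  (5, 1): 7
  (11/2, 0): 11/2
Maximum is 12 at (0, 6).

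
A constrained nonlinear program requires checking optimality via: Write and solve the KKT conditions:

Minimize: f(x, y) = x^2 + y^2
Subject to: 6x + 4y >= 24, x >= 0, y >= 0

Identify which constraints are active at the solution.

KKT conditions for min x^2 + y^2 s.t. 6x + 4y >= 24, x >= 0, y >= 0:
Stationarity: 2x = mu*6 + mu_x, 2y = mu*4 + mu_y, with mu, mu_x, mu_y >= 0
Complementary slackness: mu*(6x + 4y - 24) = 0, mu_x*x = 0, mu_y*y = 0
(0, 0) is infeasible (6*0 + 4*0 < 24), so if mu = 0 stationarity would force x = mu_x/2 >= 0, y = mu_y/2 >= 0 with mu_x*x = mu_y*y = 0, i.e. x = y = 0: contradiction. Hence mu > 0 and 6x + 4y = 24 is active.
Try x > 0, y > 0 (so mu_x = mu_y = 0): x = 6*mu/2, y = 4*mu/2
Substitute: 6*(6*mu/2) + 4*(4*mu/2) = 24
  mu*52/2 = 24 => mu = 12/13
x* = 36/13 > 0, y* = 24/13 > 0, consistent with mu_x = mu_y = 0.
f is convex and the constraints are linear, so this KKT point is the global minimum.
f* = 144/13
Active constraints: 6x + 4y >= 24 (holds with equality, mu = 12/13 > 0); x >= 0 and y >= 0 are inactive (mu_x = mu_y = 0).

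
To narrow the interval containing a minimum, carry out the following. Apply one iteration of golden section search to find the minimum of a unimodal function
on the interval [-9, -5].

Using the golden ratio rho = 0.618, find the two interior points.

Golden section search on [-9, -5].
Golden ratio rho = 0.618 (approx).
Interior points:
  x_1 = -9 + (1-0.618)*4 = -7.4720
  x_2 = -9 + 0.618*4 = -6.5280
Compare f(x_1) and f(x_2) to determine which subinterval to keep.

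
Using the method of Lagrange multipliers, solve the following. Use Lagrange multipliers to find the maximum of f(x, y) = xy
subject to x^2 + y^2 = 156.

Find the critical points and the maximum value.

Lagrange conditions: y = 2*lambda*x and x = 2*lambda*y
If x = 0 then y = 0, violating the constraint, so x, y != 0.
Dividing: y/x = x/y => x^2 = y^2 => y = x or y = -x
Constraint: 2x^2 = 156 => x^2 = 78 => x = +/-sqrt(78)
Critical points: (sqrt(78), sqrt(78)), (-sqrt(78), -sqrt(78)), (sqrt(78), -sqrt(78)), (-sqrt(78), sqrt(78))
  y = x:  xy = x^2 = 78  at (sqrt(78), sqrt(78)) and (-sqrt(78), -sqrt(78))
  y = -x: xy = -x^2 = -78 at (sqrt(78), -sqrt(78)) and (-sqrt(78), sqrt(78))
Maximum xy = 78 at (sqrt(78), sqrt(78)) and (-sqrt(78), -sqrt(78))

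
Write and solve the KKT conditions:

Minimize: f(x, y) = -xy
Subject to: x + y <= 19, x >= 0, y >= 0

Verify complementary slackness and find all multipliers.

Problem: min -xy s.t. x + y <= 19 (multiplier lambda), x >= 0 (mu_x), y >= 0 (mu_y)
KKT stationarity: -y + lambda - mu_x = 0, -x + lambda - mu_y = 0, with lambda, mu_x, mu_y >= 0
Complementary slackness: lambda*(x + y - 19) = 0, mu_x*x = 0, mu_y*y = 0
If lambda = 0: y = -mu_x <= 0 and x = -mu_y <= 0 force x = y = 0 with f = 0; but x = y = 19/2 is feasible with f = -361/4 < 0, so this is not the minimum. Hence lambda > 0 and x + y = 19.
Try x > 0, y > 0 (so mu_x = mu_y = 0): y = lambda, x = lambda => x = y = lambda
x + y = 19 => 2*lambda = 19 => lambda = 19/2
x* = y* = 19/2 > 0, consistent with mu_x = mu_y = 0.
(Any feasible point with x = 0 or y = 0 has f = 0 > -361/4, so the minimum is not on those boundaries.)
min(-xy) = -361/4 (i.e. max xy = 361/4)
Multipliers: lambda = 19/2, mu_x = 0, mu_y = 0
Complementary slackness: lambda*(x + y - 19) = 19/2*(19/2 + 19/2 - 19) = 0, mu_x*x = 0*19/2 = 0, mu_y*y = 0*19/2 = 0. Satisfied.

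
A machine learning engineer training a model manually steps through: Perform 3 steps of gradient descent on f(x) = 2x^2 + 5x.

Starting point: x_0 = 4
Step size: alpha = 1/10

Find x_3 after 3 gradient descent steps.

f(x) = 2x^2 + 5x, f'(x) = 4x + (5)
Step 1: f'(4) = 21, x_1 = 4 - 1/10 * 21 = 19/10
Step 2: f'(19/10) = 63/5, x_2 = 19/10 - 1/10 * 63/5 = 16/25
Step 3: f'(16/25) = 189/25, x_3 = 16/25 - 1/10 * 189/25 = -29/250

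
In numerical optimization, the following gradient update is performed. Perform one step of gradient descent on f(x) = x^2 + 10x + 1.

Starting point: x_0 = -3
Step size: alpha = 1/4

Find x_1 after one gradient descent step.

f(x) = x^2 + 10x + 1
f'(x) = 2x + 10
f'(-3) = 2*-3 + (10) = 4
x_1 = x_0 - alpha * f'(x_0) = -3 - 1/4 * 4 = -4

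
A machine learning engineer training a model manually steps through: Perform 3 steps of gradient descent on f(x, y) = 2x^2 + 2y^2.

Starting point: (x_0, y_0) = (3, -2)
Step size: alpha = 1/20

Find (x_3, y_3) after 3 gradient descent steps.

f(x,y) = 2x^2 + 2y^2
grad_x = 4x + 0y, grad_y = 4y + 0x
Step 1: grad = (12, -8), (12/5, -8/5)
Step 2: grad = (48/5, -32/5), (48/25, -32/25)
Step 3: grad = (192/25, -128/25), (192/125, -128/125)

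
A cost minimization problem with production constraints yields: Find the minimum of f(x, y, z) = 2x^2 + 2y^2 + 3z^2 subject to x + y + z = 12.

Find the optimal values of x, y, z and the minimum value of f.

Using Lagrange multipliers on f = 2x^2 + 2y^2 + 3z^2 with constraint x + y + z = 12:
Conditions: 2*2*x = lambda, 2*2*y = lambda, 2*3*z = lambda
So x = lambda/4, y = lambda/4, z = lambda/6
Substituting into constraint: lambda * (2/3) = 12
lambda = 18
x = 9/2, y = 9/2, z = 3
Minimum value = 108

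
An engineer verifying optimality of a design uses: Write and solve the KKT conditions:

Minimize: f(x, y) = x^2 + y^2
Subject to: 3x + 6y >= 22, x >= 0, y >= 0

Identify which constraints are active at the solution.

KKT conditions for min x^2 + y^2 s.t. 3x + 6y >= 22, x >= 0, y >= 0:
Stationarity: 2x = mu*3 + mu_x, 2y = mu*6 + mu_y, with mu, mu_x, mu_y >= 0
Complementary slackness: mu*(3x + 6y - 22) = 0, mu_x*x = 0, mu_y*y = 0
(0, 0) is infeasible (3*0 + 6*0 < 22), so if mu = 0 stationarity would force x = mu_x/2 >= 0, y = mu_y/2 >= 0 with mu_x*x = mu_y*y = 0, i.e. x = y = 0: contradiction. Hence mu > 0 and 3x + 6y = 22 is active.
Try x > 0, y > 0 (so mu_x = mu_y = 0): x = 3*mu/2, y = 6*mu/2
Substitute: 3*(3*mu/2) + 6*(6*mu/2) = 22
  mu*45/2 = 22 => mu = 44/45
x* = 22/15 > 0, y* = 44/15 > 0, consistent with mu_x = mu_y = 0.
f is convex and the constraints are linear, so this KKT point is the global minimum.
f* = 484/45
Active constraints: 3x + 6y >= 22 (holds with equality, mu = 44/45 > 0); x >= 0 and y >= 0 are inactive (mu_x = mu_y = 0).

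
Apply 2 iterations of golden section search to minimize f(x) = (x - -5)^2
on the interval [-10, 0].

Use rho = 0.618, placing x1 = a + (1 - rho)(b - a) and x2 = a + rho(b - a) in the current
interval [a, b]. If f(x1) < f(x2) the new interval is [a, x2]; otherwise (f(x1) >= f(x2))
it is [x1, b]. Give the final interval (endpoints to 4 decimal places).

Golden section search for min of f(x) = (x - -5)^2 on [-10, 0].
Each step: x1 = a + (1 - rho)(b - a), x2 = a + rho(b - a); if f(x1) < f(x2) keep [a, x2], otherwise keep [x1, b].
Step 1: [-10.0000, 0.0000], x1=-6.1800 (f=1.3924), x2=-3.8200 (f=1.3924); f(x1) = f(x2) (tie, not '<') => keep [-6.1800, 0.0000]
Step 2: [-6.1800, 0.0000], x1=-3.8192 (f=1.3942), x2=-2.3608 (f=6.9656); f(x1) < f(x2) => keep [-6.1800, -2.3608]
Final interval: [-6.1800, -2.3608]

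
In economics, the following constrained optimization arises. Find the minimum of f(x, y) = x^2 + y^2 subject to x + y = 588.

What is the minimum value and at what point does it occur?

Substitute y = 588 - x into f(x,y) = x^2 + y^2:
g(x) = x^2 + (588 - x)^2 = 2x^2 - 1176x + 345744
g'(x) = 4x - 1176 = 0  =>  x = 294
y = 588 - 294 = 294
Minimum value = 294^2 + 294^2 = 172872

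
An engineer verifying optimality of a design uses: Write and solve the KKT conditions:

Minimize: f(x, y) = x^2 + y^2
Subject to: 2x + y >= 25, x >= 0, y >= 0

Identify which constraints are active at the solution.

KKT conditions for min x^2 + y^2 s.t. 2x + 1y >= 25, x >= 0, y >= 0:
Stationarity: 2x = mu*2 + mu_x, 2y = mu*1 + mu_y, with mu, mu_x, mu_y >= 0
Complementary slackness: mu*(2x + y - 25) = 0, mu_x*x = 0, mu_y*y = 0
(0, 0) is infeasible (2*0 + 1*0 < 25), so if mu = 0 stationarity would force x = mu_x/2 >= 0, y = mu_y/2 >= 0 with mu_x*x = mu_y*y = 0, i.e. x = y = 0: contradiction. Hence mu > 0 and 2x + y = 25 is active.
Try x > 0, y > 0 (so mu_x = mu_y = 0): x = 2*mu/2, y = 1*mu/2
Substitute: 2*(2*mu/2) + 1*(1*mu/2) = 25
  mu*5/2 = 25 => mu = 10
x* = 10 > 0, y* = 5 > 0, consistent with mu_x = mu_y = 0.
f is convex and the constraints are linear, so this KKT point is the global minimum.
f* = 125
Active constraints: 2x + y >= 25 (holds with equality, mu = 10 > 0); x >= 0 and y >= 0 are inactive (mu_x = mu_y = 0).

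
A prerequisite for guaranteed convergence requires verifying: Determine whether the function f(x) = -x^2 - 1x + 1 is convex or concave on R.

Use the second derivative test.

f(x) = -x^2 - 1x + 1
f'(x) = -2x - 1
f''(x) = -2
Since f''(x) = -2 < 0 for all x, f is concave on R.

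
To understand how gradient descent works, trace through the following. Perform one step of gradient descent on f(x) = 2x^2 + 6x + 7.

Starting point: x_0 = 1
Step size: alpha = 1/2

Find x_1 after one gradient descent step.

f(x) = 2x^2 + 6x + 7
f'(x) = 4x + 6
f'(1) = 4*1 + (6) = 10
x_1 = x_0 - alpha * f'(x_0) = 1 - 1/2 * 10 = -4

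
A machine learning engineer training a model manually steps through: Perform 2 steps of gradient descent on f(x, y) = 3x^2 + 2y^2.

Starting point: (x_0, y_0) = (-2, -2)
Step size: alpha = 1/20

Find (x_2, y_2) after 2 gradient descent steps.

f(x,y) = 3x^2 + 2y^2
grad_x = 6x + 0y, grad_y = 4y + 0x
Step 1: grad = (-12, -8), (-7/5, -8/5)
Step 2: grad = (-42/5, -32/5), (-49/50, -32/25)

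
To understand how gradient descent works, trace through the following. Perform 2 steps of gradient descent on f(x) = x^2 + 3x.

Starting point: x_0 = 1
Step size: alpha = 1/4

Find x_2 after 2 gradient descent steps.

f(x) = x^2 + 3x, f'(x) = 2x + (3)
Step 1: f'(1) = 5, x_1 = 1 - 1/4 * 5 = -1/4
Step 2: f'(-1/4) = 5/2, x_2 = -1/4 - 1/4 * 5/2 = -7/8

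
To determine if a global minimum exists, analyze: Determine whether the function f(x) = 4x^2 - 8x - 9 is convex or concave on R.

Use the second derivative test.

f(x) = 4x^2 - 8x - 9
f'(x) = 8x - 8
f''(x) = 8
Since f''(x) = 8 > 0 for all x, f is convex on R.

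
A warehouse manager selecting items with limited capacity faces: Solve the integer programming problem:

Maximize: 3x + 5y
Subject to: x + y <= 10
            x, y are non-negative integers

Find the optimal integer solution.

Objective: 3x + 5y, constraint: x + y <= 10
Coefficient of y is 5 > coefficient of x is 3, so allocate the entire budget to y.
Optimal: x = 0, y = 10, value = 50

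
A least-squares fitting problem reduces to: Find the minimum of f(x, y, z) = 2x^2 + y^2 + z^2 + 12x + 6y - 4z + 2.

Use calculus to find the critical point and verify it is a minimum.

f(x,y,z) = 2x^2 + y^2 + z^2 + 12x + 6y - 4z + 2
df/dx = 4x + (12) = 0 => x = -3
df/dy = 2y + (6) = 0 => y = -3
df/dz = 2z + (-4) = 0 => z = 2
f(-3,-3,2) = 2*(-3)^2 + 1*(-3)^2 + 1*(2)^2 + 12*(-3) + 6*(-3) + -4*(2) + 2 = -29
Hessian is diagonal with entries 4, 2, 2 > 0, confirmed minimum.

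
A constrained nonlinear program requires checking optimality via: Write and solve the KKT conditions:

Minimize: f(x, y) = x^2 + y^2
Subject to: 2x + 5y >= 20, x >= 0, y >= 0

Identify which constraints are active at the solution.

KKT conditions for min x^2 + y^2 s.t. 2x + 5y >= 20, x >= 0, y >= 0:
Stationarity: 2x = mu*2 + mu_x, 2y = mu*5 + mu_y, with mu, mu_x, mu_y >= 0
Complementary slackness: mu*(2x + 5y - 20) = 0, mu_x*x = 0, mu_y*y = 0
(0, 0) is infeasible (2*0 + 5*0 < 20), so if mu = 0 stationarity would force x = mu_x/2 >= 0, y = mu_y/2 >= 0 with mu_x*x = mu_y*y = 0, i.e. x = y = 0: contradiction. Hence mu > 0 and 2x + 5y = 20 is active.
Try x > 0, y > 0 (so mu_x = mu_y = 0): x = 2*mu/2, y = 5*mu/2
Substitute: 2*(2*mu/2) + 5*(5*mu/2) = 20
  mu*29/2 = 20 => mu = 40/29
x* = 40/29 > 0, y* = 100/29 > 0, consistent with mu_x = mu_y = 0.
f is convex and the constraints are linear, so this KKT point is the global minimum.
f* = 400/29
Active constraints: 2x + 5y >= 20 (holds with equality, mu = 40/29 > 0); x >= 0 and y >= 0 are inactive (mu_x = mu_y = 0).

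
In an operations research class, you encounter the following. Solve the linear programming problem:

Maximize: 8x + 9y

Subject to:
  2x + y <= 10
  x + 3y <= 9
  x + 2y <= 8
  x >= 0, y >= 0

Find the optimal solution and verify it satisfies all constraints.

Feasible vertices: (0, 0), (0, 3), (21/5, 8/5), (5, 0)
Objective 8x + 9y at each vertex:
  (0, 0): 0
  (0, 3): 27
  (21/5, 8/5): 48
  (5, 0): 40
Maximum is 48 at (21/5, 8/5).
Verify constraints at (x, y) = (21/5, 8/5):
  2*(21/5) + 1*(8/5) = 10 <= 10 (active)
  1*(21/5) + 3*(8/5) = 9 <= 9 (active)
  1*(21/5) + 2*(8/5) = 37/5 <= 8
  x = 21/5 >= 0, y = 8/5 >= 0. All constraints satisfied.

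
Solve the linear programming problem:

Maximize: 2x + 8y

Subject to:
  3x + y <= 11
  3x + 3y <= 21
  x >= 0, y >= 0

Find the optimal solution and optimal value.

Feasible vertices: (0, 0), (0, 7), (2, 5), (11/3, 0)
Objective 2x + 8y at each:
  (0, 0): 0
  (0, 7): 56
  (2, 5): 44
  (11/3, 0): 22/3
Maximum is 56 at (0, 7).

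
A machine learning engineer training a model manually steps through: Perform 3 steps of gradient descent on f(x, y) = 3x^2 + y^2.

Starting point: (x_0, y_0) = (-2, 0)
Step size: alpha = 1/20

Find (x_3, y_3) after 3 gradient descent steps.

f(x,y) = 3x^2 + y^2
grad_x = 6x + 0y, grad_y = 2y + 0x
Step 1: grad = (-12, 0), (-7/5, 0)
Step 2: grad = (-42/5, 0), (-49/50, 0)
Step 3: grad = (-147/25, 0), (-343/500, 0)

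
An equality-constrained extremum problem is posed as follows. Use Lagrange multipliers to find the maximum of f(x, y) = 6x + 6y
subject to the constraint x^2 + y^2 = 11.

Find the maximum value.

Set up Lagrange conditions: grad f = lambda * grad g
  6 = 2*lambda*x
  6 = 2*lambda*y
From these: x/y = 6/6, so x = 6t, y = 6t for some t.
Substitute into constraint: (6t)^2 + (6t)^2 = 11
  t^2 * 72 = 11
  t = sqrt(11/72)
Maximum = 6*x + 6*y = (6^2 + 6^2)*t = 72 * sqrt(11/72) = sqrt(792)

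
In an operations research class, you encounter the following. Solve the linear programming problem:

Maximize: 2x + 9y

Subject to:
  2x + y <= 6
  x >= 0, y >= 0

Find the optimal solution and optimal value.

The feasible region has vertices at [(0, 0), (3, 0), (0, 6)].
Checking objective 2x + 9y at each vertex:
  (0, 0): 2*0 + 9*0 = 0
  (3, 0): 2*3 + 9*0 = 6
  (0, 6): 2*0 + 9*6 = 54
Maximum is 54 at (0, 6).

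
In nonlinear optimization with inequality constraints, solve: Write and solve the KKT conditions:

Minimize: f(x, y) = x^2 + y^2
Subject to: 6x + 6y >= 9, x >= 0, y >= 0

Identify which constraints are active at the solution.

KKT conditions for min x^2 + y^2 s.t. 6x + 6y >= 9, x >= 0, y >= 0:
Stationarity: 2x = mu*6 + mu_x, 2y = mu*6 + mu_y, with mu, mu_x, mu_y >= 0
Complementary slackness: mu*(6x + 6y - 9) = 0, mu_x*x = 0, mu_y*y = 0
(0, 0) is infeasible (6*0 + 6*0 < 9), so if mu = 0 stationarity would force x = mu_x/2 >= 0, y = mu_y/2 >= 0 with mu_x*x = mu_y*y = 0, i.e. x = y = 0: contradiction. Hence mu > 0 and 6x + 6y = 9 is active.
Try x > 0, y > 0 (so mu_x = mu_y = 0): x = 6*mu/2, y = 6*mu/2
Substitute: 6*(6*mu/2) + 6*(6*mu/2) = 9
  mu*72/2 = 9 => mu = 1/4
x* = 3/4 > 0, y* = 3/4 > 0, consistent with mu_x = mu_y = 0.
f is convex and the constraints are linear, so this KKT point is the global minimum.
f* = 9/8
Active constraints: 6x + 6y >= 9 (holds with equality, mu = 1/4 > 0); x >= 0 and y >= 0 are inactive (mu_x = mu_y = 0).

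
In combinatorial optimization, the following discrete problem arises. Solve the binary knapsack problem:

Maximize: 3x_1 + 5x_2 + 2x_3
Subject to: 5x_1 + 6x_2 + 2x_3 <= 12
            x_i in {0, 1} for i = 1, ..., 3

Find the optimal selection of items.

Items: item 1 (v=3, w=5), item 2 (v=5, w=6), item 3 (v=2, w=2)
Capacity: 12
Checking all 8 subsets (w = total weight, v = total value):
  {}: w = 0, v = 0
  {1}: w = 5, v = 3
  {2}: w = 6, v = 5
  {3}: w = 2, v = 2
  {1, 2}: w = 11, v = 8
  {1, 3}: w = 7, v = 5
  {2, 3}: w = 8, v = 7
  {1, 2, 3}: w = 13 > 12, infeasible
Best feasible subset: items [1, 2]
Total weight: 11 <= 12, total value: 8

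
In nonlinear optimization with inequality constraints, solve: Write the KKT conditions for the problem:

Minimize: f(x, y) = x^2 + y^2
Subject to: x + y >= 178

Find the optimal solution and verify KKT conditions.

KKT conditions for min x^2 + y^2 s.t. x + y >= 178:
Stationarity: 2x = mu, 2y = mu
So x = y = mu/2.
Complementary slackness: mu*(x + y - 178) = 0
Primal feasibility: x + y >= 178; dual feasibility: mu >= 0
If mu = 0 then x = y = 0, but 0 + 0 < 178 is infeasible, so the constraint is active.
Constraint active: x + y = 2*(mu/2) = 178 => mu = 178
x = y = 89, f = 15842
Verify: stationarity 2*89 = 178 = mu; primal 89 + 89 = 178 >= 178; dual mu = 178 >= 0; complementary slackness 178*(178 - 178) = 0. All KKT conditions hold.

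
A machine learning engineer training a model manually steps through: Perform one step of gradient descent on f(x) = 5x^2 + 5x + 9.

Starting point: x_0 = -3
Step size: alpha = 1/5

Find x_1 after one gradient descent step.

f(x) = 5x^2 + 5x + 9
f'(x) = 10x + 5
f'(-3) = 10*-3 + (5) = -25
x_1 = x_0 - alpha * f'(x_0) = -3 - 1/5 * -25 = 2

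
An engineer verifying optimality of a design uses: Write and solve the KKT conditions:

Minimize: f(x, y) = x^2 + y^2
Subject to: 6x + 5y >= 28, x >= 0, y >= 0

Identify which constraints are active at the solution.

KKT conditions for min x^2 + y^2 s.t. 6x + 5y >= 28, x >= 0, y >= 0:
Stationarity: 2x = mu*6 + mu_x, 2y = mu*5 + mu_y, with mu, mu_x, mu_y >= 0
Complementary slackness: mu*(6x + 5y - 28) = 0, mu_x*x = 0, mu_y*y = 0
(0, 0) is infeasible (6*0 + 5*0 < 28), so if mu = 0 stationarity would force x = mu_x/2 >= 0, y = mu_y/2 >= 0 with mu_x*x = mu_y*y = 0, i.e. x = y = 0: contradiction. Hence mu > 0 and 6x + 5y = 28 is active.
Try x > 0, y > 0 (so mu_x = mu_y = 0): x = 6*mu/2, y = 5*mu/2
Substitute: 6*(6*mu/2) + 5*(5*mu/2) = 28
  mu*61/2 = 28 => mu = 56/61
x* = 168/61 > 0, y* = 140/61 > 0, consistent with mu_x = mu_y = 0.
f is convex and the constraints are linear, so this KKT point is the global minimum.
f* = 784/61
Active constraints: 6x + 5y >= 28 (holds with equality, mu = 56/61 > 0); x >= 0 and y >= 0 are inactive (mu_x = mu_y = 0).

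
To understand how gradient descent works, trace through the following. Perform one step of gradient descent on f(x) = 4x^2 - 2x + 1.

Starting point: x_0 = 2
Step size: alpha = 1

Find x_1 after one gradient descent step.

f(x) = 4x^2 - 2x + 1
f'(x) = 8x - 2
f'(2) = 8*2 + (-2) = 14
x_1 = x_0 - alpha * f'(x_0) = 2 - 1 * 14 = -12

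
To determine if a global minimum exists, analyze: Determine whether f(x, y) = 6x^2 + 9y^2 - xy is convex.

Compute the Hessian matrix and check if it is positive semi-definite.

f(x,y) = 6x^2 + 9y^2 - xy
Hessian H = [[12, -1], [-1, 18]]
trace(H) = 30, det(H) = 215
Eigenvalues: (30 +/- sqrt(40)) / 2 = 18.16, 11.84
Since both eigenvalues > 0, f is convex.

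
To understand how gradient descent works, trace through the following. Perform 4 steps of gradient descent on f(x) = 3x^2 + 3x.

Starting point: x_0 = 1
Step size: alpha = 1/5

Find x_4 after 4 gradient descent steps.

f(x) = 3x^2 + 3x, f'(x) = 6x + (3)
Step 1: f'(1) = 9, x_1 = 1 - 1/5 * 9 = -4/5
Step 2: f'(-4/5) = -9/5, x_2 = -4/5 - 1/5 * -9/5 = -11/25
Step 3: f'(-11/25) = 9/25, x_3 = -11/25 - 1/5 * 9/25 = -64/125
Step 4: f'(-64/125) = -9/125, x_4 = -64/125 - 1/5 * -9/125 = -311/625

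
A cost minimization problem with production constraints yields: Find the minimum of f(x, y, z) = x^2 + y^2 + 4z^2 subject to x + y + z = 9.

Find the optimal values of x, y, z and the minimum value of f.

Using Lagrange multipliers on f = x^2 + y^2 + 4z^2 with constraint x + y + z = 9:
Conditions: 2*1*x = lambda, 2*1*y = lambda, 2*4*z = lambda
So x = lambda/2, y = lambda/2, z = lambda/8
Substituting into constraint: lambda * (9/8) = 9
lambda = 8
x = 4, y = 4, z = 1
Minimum value = 36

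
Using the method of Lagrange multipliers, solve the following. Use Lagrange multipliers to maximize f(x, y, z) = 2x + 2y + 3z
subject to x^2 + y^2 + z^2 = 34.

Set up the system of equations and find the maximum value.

Lagrange conditions: 2 = 2*lambda*x, 2 = 2*lambda*y, 3 = 2*lambda*z
So x:2 = y:2 = z:3, i.e. x = 2t, y = 2t, z = 3t
Constraint: t^2*(2^2 + 2^2 + 3^2) = 34
  t^2 * 17 = 34  =>  t = sqrt(2)
Maximum = 2*2t + 2*2t + 3*3t = 17*sqrt(2) = sqrt(578)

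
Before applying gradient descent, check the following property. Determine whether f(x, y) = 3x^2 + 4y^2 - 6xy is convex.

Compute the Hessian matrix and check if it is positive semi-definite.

f(x,y) = 3x^2 + 4y^2 - 6xy
Hessian H = [[6, -6], [-6, 8]]
trace(H) = 14, det(H) = 12
Eigenvalues: (14 +/- sqrt(148)) / 2 = 13.08, 0.9172
Since both eigenvalues > 0, f is convex.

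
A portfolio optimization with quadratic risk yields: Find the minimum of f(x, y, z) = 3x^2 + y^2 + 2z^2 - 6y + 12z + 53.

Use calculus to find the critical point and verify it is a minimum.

f(x,y,z) = 3x^2 + y^2 + 2z^2 - 6y + 12z + 53
df/dx = 6x + (0) = 0 => x = 0
df/dy = 2y + (-6) = 0 => y = 3
df/dz = 4z + (12) = 0 => z = -3
f(0,3,-3) = 3*(0)^2 + 1*(3)^2 + 2*(-3)^2 + -6*(3) + 12*(-3) + 53 = 26
Hessian is diagonal with entries 6, 2, 4 > 0, confirmed minimum.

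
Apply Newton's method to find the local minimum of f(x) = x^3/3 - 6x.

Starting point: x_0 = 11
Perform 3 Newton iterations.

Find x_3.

f(x) = x^3/3 - 6x
f'(x) = x^2 - 6, f''(x) = 2x
Newton update: x_{n+1} = x_n - (x_n^2 - 6)/(2*x_n)
Step 1: x_0 = 11, f'=115, f''=22, x_1 = 127/22
Step 2: x_1 = 127/22, f'=13225/484, f''=127/11, x_2 = 19033/5588
Step 3: x_2 = 19033/5588, f'=174900625/31225744, f''=19033/2794, x_3 = 549609553/212712808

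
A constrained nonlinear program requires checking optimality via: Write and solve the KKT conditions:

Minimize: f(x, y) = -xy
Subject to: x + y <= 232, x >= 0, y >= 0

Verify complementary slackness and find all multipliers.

Problem: min -xy s.t. x + y <= 232 (multiplier lambda), x >= 0 (mu_x), y >= 0 (mu_y)
KKT stationarity: -y + lambda - mu_x = 0, -x + lambda - mu_y = 0, with lambda, mu_x, mu_y >= 0
Complementary slackness: lambda*(x + y - 232) = 0, mu_x*x = 0, mu_y*y = 0
If lambda = 0: y = -mu_x <= 0 and x = -mu_y <= 0 force x = y = 0 with f = 0; but x = y = 116 is feasible with f = -13456 < 0, so this is not the minimum. Hence lambda > 0 and x + y = 232.
Try x > 0, y > 0 (so mu_x = mu_y = 0): y = lambda, x = lambda => x = y = lambda
x + y = 232 => 2*lambda = 232 => lambda = 116
x* = y* = 116 > 0, consistent with mu_x = mu_y = 0.
(Any feasible point with x = 0 or y = 0 has f = 0 > -13456, so the minimum is not on those boundaries.)
min(-xy) = -13456 (i.e. max xy = 13456)
Multipliers: lambda = 116, mu_x = 0, mu_y = 0
Complementary slackness: lambda*(x + y - 232) = 116*(116 + 116 - 232) = 0, mu_x*x = 0*116 = 0, mu_y*y = 0*116 = 0. Satisfied.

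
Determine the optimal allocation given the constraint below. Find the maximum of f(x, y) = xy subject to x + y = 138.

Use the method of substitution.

Substitute y = 138 - x into f(x,y) = xy:
g(x) = x(138 - x) = 138x - x^2
g'(x) = 138 - 2x = 0  =>  x = 69
y = 138 - 69 = 69
Maximum value = 69 * 69 = 4761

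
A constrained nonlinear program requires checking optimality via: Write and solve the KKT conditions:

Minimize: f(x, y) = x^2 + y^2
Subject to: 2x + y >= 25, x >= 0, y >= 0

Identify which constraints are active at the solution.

KKT conditions for min x^2 + y^2 s.t. 2x + 1y >= 25, x >= 0, y >= 0:
Stationarity: 2x = mu*2 + mu_x, 2y = mu*1 + mu_y, with mu, mu_x, mu_y >= 0
Complementary slackness: mu*(2x + y - 25) = 0, mu_x*x = 0, mu_y*y = 0
(0, 0) is infeasible (2*0 + 1*0 < 25), so if mu = 0 stationarity would force x = mu_x/2 >= 0, y = mu_y/2 >= 0 with mu_x*x = mu_y*y = 0, i.e. x = y = 0: contradiction. Hence mu > 0 and 2x + y = 25 is active.
Try x > 0, y > 0 (so mu_x = mu_y = 0): x = 2*mu/2, y = 1*mu/2
Substitute: 2*(2*mu/2) + 1*(1*mu/2) = 25
  mu*5/2 = 25 => mu = 10
x* = 10 > 0, y* = 5 > 0, consistent with mu_x = mu_y = 0.
f is convex and the constraints are linear, so this KKT point is the global minimum.
f* = 125
Active constraints: 2x + y >= 25 (holds with equality, mu = 10 > 0); x >= 0 and y >= 0 are inactive (mu_x = mu_y = 0).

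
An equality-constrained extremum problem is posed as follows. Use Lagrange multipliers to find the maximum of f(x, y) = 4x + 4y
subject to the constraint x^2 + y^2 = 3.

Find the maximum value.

Set up Lagrange conditions: grad f = lambda * grad g
  4 = 2*lambda*x
  4 = 2*lambda*y
From these: x/y = 4/4, so x = 4t, y = 4t for some t.
Substitute into constraint: (4t)^2 + (4t)^2 = 3
  t^2 * 32 = 3
  t = sqrt(3/32)
Maximum = 4*x + 4*y = (4^2 + 4^2)*t = 32 * sqrt(3/32) = sqrt(96)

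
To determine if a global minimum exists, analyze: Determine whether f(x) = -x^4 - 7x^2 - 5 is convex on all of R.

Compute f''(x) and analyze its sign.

f(x) = -x^4 - 7x^2 - 5
f'(x) = -4x^3 + -14x
f''(x) = -12x^2 + -14
f''(x) = -12x^2 + -14 <= -14 < 0 for all x
Therefore, f is concave on R.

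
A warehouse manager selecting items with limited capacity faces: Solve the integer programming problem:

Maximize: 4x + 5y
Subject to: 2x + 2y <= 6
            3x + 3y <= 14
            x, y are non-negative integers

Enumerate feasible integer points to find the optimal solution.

Constraint 1: 2x + 2y <= 6
Constraint 2: 3x + 3y <= 14
Feasible x range (need y >= 0): 0 <= x <= min(6/2, 14/3) => x in {0, ..., 3}.
Enumerate feasible integer points row by row (the coefficient of y is 5 > 0, so for each x the largest feasible y gives the best value):
  x = 0: y <= min((6 - 2*0)/2, (14 - 3*0)/3) => y in {0, ..., 3}; best 4*0 + 5*3 = 15
  x = 1: y <= min((6 - 2*1)/2, (14 - 3*1)/3) => y in {0, ..., 2}; best 4*1 + 5*2 = 14
  x = 2: y <= min((6 - 2*2)/2, (14 - 3*2)/3) => y in {0, ..., 1}; best 4*2 + 5*1 = 13
  x = 3: y <= min((6 - 2*3)/2, (14 - 3*3)/3) => y in {0}; best 4*3 + 5*0 = 12
The maximum 4x + 5y = 15 is achieved at x = 0, y = 3.
Check: 2*0 + 2*3 = 6 <= 6 and 3*0 + 3*3 = 9 <= 14.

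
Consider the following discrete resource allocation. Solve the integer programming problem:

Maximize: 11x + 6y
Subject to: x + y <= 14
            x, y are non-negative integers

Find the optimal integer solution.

Objective: 11x + 6y, constraint: x + y <= 14
Coefficient of x is 11 >= coefficient of y is 6, so allocate the entire budget to x.
Optimal: x = 14, y = 0, value = 154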